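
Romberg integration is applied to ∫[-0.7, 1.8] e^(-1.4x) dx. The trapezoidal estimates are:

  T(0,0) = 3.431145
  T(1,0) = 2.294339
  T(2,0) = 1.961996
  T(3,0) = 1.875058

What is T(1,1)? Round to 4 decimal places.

1.9154

Richardson extrapolation on the trapezoidal column (denominator 4−1=3):
T(1,1) = (4·2.294339 − 3.431145) / 3 = 1.915404
(Column j=1 coincides with Simpson's rule on the same nodes.)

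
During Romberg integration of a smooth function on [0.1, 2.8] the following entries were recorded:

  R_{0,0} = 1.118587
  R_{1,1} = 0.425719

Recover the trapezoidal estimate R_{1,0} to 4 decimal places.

From R_{1,1} = (4·R_{1,0} − R_{0,0})/3, solve for R_{1,0}:
4·R_{1,0} = 3·0.425719 + 1.118587 = 2.395744
R_{1,0} = 0.598936

0.5989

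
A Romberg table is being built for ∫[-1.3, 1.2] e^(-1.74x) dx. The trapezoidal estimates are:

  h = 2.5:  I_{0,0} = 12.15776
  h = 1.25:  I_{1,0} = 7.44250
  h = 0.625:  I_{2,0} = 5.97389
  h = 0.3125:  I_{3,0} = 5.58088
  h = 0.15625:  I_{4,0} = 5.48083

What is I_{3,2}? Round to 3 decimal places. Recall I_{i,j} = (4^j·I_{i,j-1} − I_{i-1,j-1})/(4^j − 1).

5.448

I_{2,1} = 5.97389 + (5.97389 − 7.44250)/3 = 5.48435
I_{3,1} = (4·5.58088 − 5.97389) / 3 = 5.44988
I_{3,2} = 5.44988 + (5.44988 − 5.48435)/15 = 5.44758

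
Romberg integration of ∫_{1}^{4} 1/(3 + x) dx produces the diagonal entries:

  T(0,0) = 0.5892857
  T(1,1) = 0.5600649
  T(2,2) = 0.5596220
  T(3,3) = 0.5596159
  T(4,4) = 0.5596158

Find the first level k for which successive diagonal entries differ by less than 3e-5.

|T(1,1) − T(0,0)| = 0.0292208 ≥ 3e-5
|T(2,2) − T(1,1)| = 0.0004429 ≥ 3e-5
|T(3,3) − T(2,2)| = 0.0000061 < 3e-5

k = 3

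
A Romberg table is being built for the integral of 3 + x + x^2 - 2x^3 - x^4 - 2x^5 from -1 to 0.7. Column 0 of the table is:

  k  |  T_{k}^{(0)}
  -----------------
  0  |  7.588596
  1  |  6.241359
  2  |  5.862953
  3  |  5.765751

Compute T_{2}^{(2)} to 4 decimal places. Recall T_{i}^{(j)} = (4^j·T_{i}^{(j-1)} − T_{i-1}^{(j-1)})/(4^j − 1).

T_{1}^{(1)} = (4·6.241359 − 7.588596) / 3 = 5.792280
T_{2}^{(1)} = 5.862953 + (5.862953 − 6.241359)/3 = 5.736818
T_{2}^{(2)} = (16·5.736818 − 5.792280) / 15 = 5.733121
(Column j=1 coincides with Simpson's rule on the same nodes.)

5.7331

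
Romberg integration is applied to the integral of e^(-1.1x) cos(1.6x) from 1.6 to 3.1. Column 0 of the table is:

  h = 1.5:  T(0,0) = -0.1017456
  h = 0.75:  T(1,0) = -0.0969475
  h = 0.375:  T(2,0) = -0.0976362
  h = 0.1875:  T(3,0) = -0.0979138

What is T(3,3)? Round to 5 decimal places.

-0.09802

Richardson extrapolation on the trapezoidal column (denominator 4−1=3):
T(1,1) = -0.0969475 + (-0.0969475 − (-0.1017456))/3 = -0.0953481
T(2,1) = -0.0976362 + (-0.0976362 − (-0.0969475))/3 = -0.0978658
T(3,1) = (4·(-0.0979138) − (-0.0976362)) / 3 = -0.0980063
T(2,2) = -0.0978658 + (-0.0978658 − (-0.0953481))/15 = -0.0980336
T(3,2) = -0.0980063 + (-0.0980063 − (-0.0978658))/15 = -0.0980157
T(3,3) = -0.0980157 + (-0.0980157 − (-0.0980336))/63 = -0.0980154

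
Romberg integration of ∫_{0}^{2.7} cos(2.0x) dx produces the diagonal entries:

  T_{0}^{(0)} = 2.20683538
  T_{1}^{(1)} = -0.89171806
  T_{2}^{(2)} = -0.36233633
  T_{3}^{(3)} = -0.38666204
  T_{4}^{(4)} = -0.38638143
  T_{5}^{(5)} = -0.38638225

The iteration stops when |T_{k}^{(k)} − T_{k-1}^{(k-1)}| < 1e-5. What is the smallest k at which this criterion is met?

k = 5

|T_{1}^{(1)} − T_{0}^{(0)}| = 3.09855344 ≥ 1e-5
|T_{2}^{(2)} − T_{1}^{(1)}| = 0.52938173 ≥ 1e-5
|T_{3}^{(3)} − T_{2}^{(2)}| = 0.02432571 ≥ 1e-5
|T_{4}^{(4)} − T_{3}^{(3)}| = 0.00028061 ≥ 1e-5
|T_{5}^{(5)} − T_{4}^{(4)}| = 0.00000082 < 1e-5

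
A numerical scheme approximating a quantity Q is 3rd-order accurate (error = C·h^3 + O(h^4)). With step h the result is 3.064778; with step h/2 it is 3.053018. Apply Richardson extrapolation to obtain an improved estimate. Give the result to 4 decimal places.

The leading error scales as h^3; refining by a factor of 2 reduces it by 2^3 = 8.
Extrapolated value = (8·A(h/2) − A(h)) / (8 − 1)
= (8·3.053018 − 3.064778) / 7
= 21.359366 / 7 = 3.051338

3.0513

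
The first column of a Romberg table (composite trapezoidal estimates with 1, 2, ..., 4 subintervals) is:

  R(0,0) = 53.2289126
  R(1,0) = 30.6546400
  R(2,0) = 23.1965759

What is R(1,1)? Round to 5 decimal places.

R(1,1) = (4·30.6546400 − 53.2289126) / 3 = 23.1298825

23.12988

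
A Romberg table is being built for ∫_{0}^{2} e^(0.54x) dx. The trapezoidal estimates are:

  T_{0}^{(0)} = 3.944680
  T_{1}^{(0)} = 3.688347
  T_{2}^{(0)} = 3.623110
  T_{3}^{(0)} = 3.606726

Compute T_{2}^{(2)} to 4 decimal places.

T_{1}^{(1)} = 3.688347 + (3.688347 − 3.944680)/3 = 3.602903
T_{2}^{(1)} = (4·3.623110 − 3.688347) / 3 = 3.601364
T_{2}^{(2)} = 3.601364 + (3.601364 − 3.602903)/15 = 3.601261

3.6013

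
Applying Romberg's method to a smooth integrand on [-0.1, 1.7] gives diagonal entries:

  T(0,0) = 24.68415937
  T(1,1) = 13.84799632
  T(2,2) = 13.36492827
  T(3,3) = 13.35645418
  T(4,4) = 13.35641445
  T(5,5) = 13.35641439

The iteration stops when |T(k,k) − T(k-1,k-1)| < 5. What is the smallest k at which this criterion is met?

|T(1,1) − T(0,0)| = 10.83616305 ≥ 5
|T(2,2) − T(1,1)| = 0.48306805 < 5

k = 2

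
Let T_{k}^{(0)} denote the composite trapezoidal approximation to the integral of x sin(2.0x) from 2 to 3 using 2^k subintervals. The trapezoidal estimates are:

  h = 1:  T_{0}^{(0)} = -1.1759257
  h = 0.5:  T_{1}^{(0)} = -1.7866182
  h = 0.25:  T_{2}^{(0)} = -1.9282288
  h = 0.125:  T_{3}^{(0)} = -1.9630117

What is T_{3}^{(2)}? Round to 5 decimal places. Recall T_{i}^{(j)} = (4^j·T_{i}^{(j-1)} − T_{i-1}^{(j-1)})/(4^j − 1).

-1.97455

Richardson extrapolation on the trapezoidal column (denominator 4−1=3):
T_{2}^{(1)} = (4·(-1.9282288) − (-1.7866182)) / 3 = -1.9754323
T_{3}^{(1)} = (4·(-1.9630117) − (-1.9282288)) / 3 = -1.9746060
T_{3}^{(2)} = -1.9746060 + (-1.9746060 − (-1.9754323))/15 = -1.9745509
(Column j=1 coincides with Simpson's rule on the same nodes.)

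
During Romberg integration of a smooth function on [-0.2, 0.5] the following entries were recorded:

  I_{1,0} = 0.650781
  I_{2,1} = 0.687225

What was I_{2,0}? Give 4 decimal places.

From I_{2,1} = (4·I_{2,0} − I_{1,0})/3, solve for I_{2,0}:
4·I_{2,0} = 3·0.687225 + 0.650781 = 2.712456
I_{2,0} = 0.678114

0.6781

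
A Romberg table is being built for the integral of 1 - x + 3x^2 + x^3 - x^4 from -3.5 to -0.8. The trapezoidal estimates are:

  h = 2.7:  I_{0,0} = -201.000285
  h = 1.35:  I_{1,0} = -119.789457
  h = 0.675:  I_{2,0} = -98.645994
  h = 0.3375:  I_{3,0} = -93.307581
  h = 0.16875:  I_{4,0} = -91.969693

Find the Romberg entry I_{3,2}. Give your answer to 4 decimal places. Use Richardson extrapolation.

-91.5234

Richardson extrapolation on the trapezoidal column (denominator 4−1=3):
I_{2,1} = (4·(-98.645994) − (-119.789457)) / 3 = -91.598173
I_{3,1} = (4·(-93.307581) − (-98.645994)) / 3 = -91.528110
I_{3,2} = -91.528110 + (-91.528110 − (-91.598173))/15 = -91.523439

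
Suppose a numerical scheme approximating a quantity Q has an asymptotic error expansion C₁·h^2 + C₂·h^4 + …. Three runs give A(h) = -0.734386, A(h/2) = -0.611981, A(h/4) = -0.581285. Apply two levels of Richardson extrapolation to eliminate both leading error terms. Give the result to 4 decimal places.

-0.5710

First eliminate the h^2 term (factor 2^2 = 4):
  B₁ = (4·(-0.611981) − (-0.734386))/3 = -0.571179
  B₂ = (4·(-0.581285) − (-0.611981))/3 = -0.571053
Then eliminate the h^4 term (factor 2^4 = 16):
  (16·(-0.571053) − (-0.571179))/15 = -0.571045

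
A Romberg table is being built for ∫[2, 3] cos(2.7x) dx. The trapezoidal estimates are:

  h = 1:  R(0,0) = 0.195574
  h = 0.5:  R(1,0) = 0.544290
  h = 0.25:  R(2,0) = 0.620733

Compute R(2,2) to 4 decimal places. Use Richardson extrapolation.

Richardson extrapolation on the trapezoidal column (denominator 4−1=3):
R(1,1) = (4·0.544290 − 0.195574) / 3 = 0.660529
R(2,1) = 0.620733 + (0.620733 − 0.544290)/3 = 0.646214
R(2,2) = (16·0.646214 − 0.660529) / 15 = 0.645260

0.6453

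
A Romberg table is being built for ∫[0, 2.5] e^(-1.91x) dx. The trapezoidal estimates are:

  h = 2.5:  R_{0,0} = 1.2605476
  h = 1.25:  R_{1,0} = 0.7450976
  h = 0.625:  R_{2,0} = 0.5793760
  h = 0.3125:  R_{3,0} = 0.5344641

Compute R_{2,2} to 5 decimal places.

R_{1,1} = 0.7450976 + (0.7450976 − 1.2605476)/3 = 0.5732809
R_{2,1} = (4·0.5793760 − 0.7450976) / 3 = 0.5241355
R_{2,2} = 0.5241355 + (0.5241355 − 0.5732809)/15 = 0.5208591
(Column j=1 coincides with Simpson's rule on the same nodes.)

0.52086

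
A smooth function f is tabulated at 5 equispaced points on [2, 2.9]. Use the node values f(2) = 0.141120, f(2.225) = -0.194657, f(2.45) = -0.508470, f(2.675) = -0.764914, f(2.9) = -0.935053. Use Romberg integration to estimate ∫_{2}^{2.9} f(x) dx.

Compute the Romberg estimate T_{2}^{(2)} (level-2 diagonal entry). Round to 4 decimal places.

-0.4237

T_{0}^{(0)} (trapezoid, 1 panel, h=0.9000): -0.357270
T_{1}^{(0)} (trapezoid, 2 panels, h=0.4500): -0.407446
T_{2}^{(0)} (trapezoid, 4 panels, h=0.2250): -0.419627
T_{1}^{(1)} = -0.407446 + (-0.407446 − (-0.357270))/3 = -0.424171
T_{2}^{(1)} = -0.419627 + (-0.419627 − (-0.407446))/3 = -0.423687
T_{2}^{(2)} = -0.423687 + (-0.423687 − (-0.424171))/15 = -0.423655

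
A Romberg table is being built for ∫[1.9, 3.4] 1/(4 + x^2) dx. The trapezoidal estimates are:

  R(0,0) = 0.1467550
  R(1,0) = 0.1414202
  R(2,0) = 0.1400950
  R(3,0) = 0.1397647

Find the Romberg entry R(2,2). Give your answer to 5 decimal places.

0.13965

Richardson extrapolation on the trapezoidal column (denominator 4−1=3):
R(1,1) = 0.1414202 + (0.1414202 − 0.1467550)/3 = 0.1396419
R(2,1) = (4·0.1400950 − 0.1414202) / 3 = 0.1396533
R(2,2) = (16·0.1396533 − 0.1396419) / 15 = 0.1396541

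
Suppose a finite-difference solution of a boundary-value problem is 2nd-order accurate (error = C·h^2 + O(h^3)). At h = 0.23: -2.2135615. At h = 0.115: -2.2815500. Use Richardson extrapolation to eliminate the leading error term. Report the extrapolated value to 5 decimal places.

-2.30421

Extrapolated value = (4·A(h/2) − A(h)) / (4 − 1)
= (4·(-2.2815500) − (-2.2135615)) / 3
= -6.9126385 / 3 = -2.3042128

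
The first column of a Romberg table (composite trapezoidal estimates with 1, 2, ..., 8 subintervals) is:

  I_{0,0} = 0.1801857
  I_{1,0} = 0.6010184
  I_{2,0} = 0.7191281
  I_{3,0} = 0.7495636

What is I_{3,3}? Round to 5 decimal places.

0.75979

I_{1,1} = 0.6010184 + (0.6010184 − 0.1801857)/3 = 0.7412960
I_{2,1} = (4·0.7191281 − 0.6010184) / 3 = 0.7584980
I_{3,1} = (4·0.7495636 − 0.7191281) / 3 = 0.7597088
I_{2,2} = 0.7584980 + (0.7584980 − 0.7412960)/15 = 0.7596448
I_{3,2} = 0.7597088 + (0.7597088 − 0.7584980)/15 = 0.7597895
I_{3,3} = 0.7597895 + (0.7597895 − 0.7596448)/63 = 0.7597918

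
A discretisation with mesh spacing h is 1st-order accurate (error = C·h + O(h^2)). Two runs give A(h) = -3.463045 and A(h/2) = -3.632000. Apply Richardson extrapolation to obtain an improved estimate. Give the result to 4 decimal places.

-3.8010

Extrapolated value = (2·A(h/2) − A(h)) / (2 − 1)
= (2·(-3.632000) − (-3.463045)) / 1
= -3.800955 / 1 = -3.800955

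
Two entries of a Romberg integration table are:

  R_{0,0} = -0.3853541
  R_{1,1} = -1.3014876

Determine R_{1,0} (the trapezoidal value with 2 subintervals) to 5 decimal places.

-1.07245

From R_{1,1} = (4·R_{1,0} − R_{0,0})/3, solve for R_{1,0}:
4·R_{1,0} = 3·(-1.3014876) + (-0.3853541) = -4.2898169
R_{1,0} = -1.0724542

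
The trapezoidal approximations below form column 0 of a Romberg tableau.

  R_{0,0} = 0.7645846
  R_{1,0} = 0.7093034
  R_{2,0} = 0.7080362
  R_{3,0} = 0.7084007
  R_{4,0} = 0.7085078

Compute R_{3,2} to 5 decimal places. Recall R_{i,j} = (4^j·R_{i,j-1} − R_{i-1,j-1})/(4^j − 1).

R_{2,1} = 0.7080362 + (0.7080362 − 0.7093034)/3 = 0.7076138
R_{3,1} = (4·0.7084007 − 0.7080362) / 3 = 0.7085222
R_{3,2} = 0.7085222 + (0.7085222 − 0.7076138)/15 = 0.7085828

0.70858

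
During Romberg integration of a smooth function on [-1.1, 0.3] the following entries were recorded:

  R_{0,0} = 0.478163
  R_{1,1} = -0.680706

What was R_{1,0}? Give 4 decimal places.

-0.3910

From R_{1,1} = (4·R_{1,0} − R_{0,0})/3, solve for R_{1,0}:
4·R_{1,0} = 3·(-0.680706) + 0.478163 = -1.563955
R_{1,0} = -0.390989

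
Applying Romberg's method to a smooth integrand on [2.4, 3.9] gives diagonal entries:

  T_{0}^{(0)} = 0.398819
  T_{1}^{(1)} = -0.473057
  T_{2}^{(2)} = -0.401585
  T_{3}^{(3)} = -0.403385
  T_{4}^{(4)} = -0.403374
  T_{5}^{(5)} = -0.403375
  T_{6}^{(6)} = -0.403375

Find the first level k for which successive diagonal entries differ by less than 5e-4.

k = 4

|T_{1}^{(1)} − T_{0}^{(0)}| = 0.871876 ≥ 5e-4
|T_{2}^{(2)} − T_{1}^{(1)}| = 0.071472 ≥ 5e-4
|T_{3}^{(3)} − T_{2}^{(2)}| = 0.001800 ≥ 5e-4
|T_{4}^{(4)} − T_{3}^{(3)}| = 0.000011 < 5e-4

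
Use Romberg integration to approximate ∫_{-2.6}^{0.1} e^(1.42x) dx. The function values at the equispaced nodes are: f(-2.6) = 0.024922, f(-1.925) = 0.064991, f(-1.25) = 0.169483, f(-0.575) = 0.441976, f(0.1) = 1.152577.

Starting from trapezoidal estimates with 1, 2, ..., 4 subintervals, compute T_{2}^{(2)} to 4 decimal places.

0.7950

T_{0}^{(0)} (trapezoid, 1 panel, h=2.7000): 1.589624
T_{1}^{(0)} (trapezoid, 2 panels, h=1.3500): 1.023614
T_{2}^{(0)} (trapezoid, 4 panels, h=0.6750): 0.854010
T_{1}^{(1)} = 1.023614 + (1.023614 − 1.589624)/3 = 0.834944
T_{2}^{(1)} = 0.854010 + (0.854010 − 1.023614)/3 = 0.797475
T_{2}^{(2)} = 0.797475 + (0.797475 − 0.834944)/15 = 0.794977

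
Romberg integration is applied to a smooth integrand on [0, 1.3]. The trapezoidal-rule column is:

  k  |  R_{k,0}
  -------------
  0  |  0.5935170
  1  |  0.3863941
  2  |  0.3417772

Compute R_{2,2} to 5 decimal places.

0.32754

Richardson extrapolation on the trapezoidal column (denominator 4−1=3):
R_{1,1} = (4·0.3863941 − 0.5935170) / 3 = 0.3173531
R_{2,1} = 0.3417772 + (0.3417772 − 0.3863941)/3 = 0.3269049
R_{2,2} = 0.3269049 + (0.3269049 − 0.3173531)/15 = 0.3275417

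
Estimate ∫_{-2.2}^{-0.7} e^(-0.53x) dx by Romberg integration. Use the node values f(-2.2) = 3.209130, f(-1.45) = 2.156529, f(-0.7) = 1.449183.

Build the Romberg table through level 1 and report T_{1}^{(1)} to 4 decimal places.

T_{0}^{(0)} (trapezoid, 1 panel, h=1.5000): 3.493735
T_{1}^{(0)} (trapezoid, 2 panels, h=0.7500): 3.364264
T_{1}^{(1)} = 3.364264 + (3.364264 − 3.493735)/3 = 3.321107

3.3211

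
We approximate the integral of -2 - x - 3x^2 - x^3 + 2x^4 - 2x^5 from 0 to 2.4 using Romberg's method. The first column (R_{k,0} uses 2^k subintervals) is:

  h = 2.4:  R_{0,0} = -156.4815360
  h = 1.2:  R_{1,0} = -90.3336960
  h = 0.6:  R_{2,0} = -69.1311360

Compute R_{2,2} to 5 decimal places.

R_{1,1} = (4·(-90.3336960) − (-156.4815360)) / 3 = -68.2844160
R_{2,1} = -69.1311360 + (-69.1311360 − (-90.3336960))/3 = -62.0636160
R_{2,2} = (16·(-62.0636160) − (-68.2844160)) / 15 = -61.6488960

-61.64890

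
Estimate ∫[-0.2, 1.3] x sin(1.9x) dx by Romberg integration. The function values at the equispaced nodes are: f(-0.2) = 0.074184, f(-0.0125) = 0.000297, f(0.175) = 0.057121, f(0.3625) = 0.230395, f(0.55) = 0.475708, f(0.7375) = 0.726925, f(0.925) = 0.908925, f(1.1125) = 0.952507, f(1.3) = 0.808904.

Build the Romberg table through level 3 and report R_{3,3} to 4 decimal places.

R_{0,0} (trapezoid, 1 panel, h=1.5000): 0.662316
R_{1,0} (trapezoid, 2 panels, h=0.7500): 0.687939
R_{2,0} (trapezoid, 4 panels, h=0.3750): 0.706237
R_{3,0} (trapezoid, 8 panels, h=0.1875): 0.711267
R_{1,1} = 0.687939 + (0.687939 − 0.662316)/3 = 0.696480
R_{2,1} = 0.706237 + (0.706237 − 0.687939)/3 = 0.712336
R_{3,1} = 0.711267 + (0.711267 − 0.706237)/3 = 0.712944
R_{2,2} = 0.712336 + (0.712336 − 0.696480)/15 = 0.713393
R_{3,2} = 0.712944 + (0.712944 − 0.712336)/15 = 0.712985
R_{3,3} = 0.712985 + (0.712985 − 0.713393)/63 = 0.712979

0.7130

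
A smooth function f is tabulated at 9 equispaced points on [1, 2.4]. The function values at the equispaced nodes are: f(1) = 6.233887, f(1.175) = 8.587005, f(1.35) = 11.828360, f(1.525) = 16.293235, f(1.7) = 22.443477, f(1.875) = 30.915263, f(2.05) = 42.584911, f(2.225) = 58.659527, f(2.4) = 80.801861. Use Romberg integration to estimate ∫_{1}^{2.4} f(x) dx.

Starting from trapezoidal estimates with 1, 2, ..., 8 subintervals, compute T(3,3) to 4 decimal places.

40.7475

T(0,0) (trapezoid, 1 panel, h=1.4000): 60.925024
T(1,0) (trapezoid, 2 panels, h=0.7000): 46.172946
T(2,0) (trapezoid, 4 panels, h=0.3500): 42.131118
T(3,0) (trapezoid, 8 panels, h=0.1750): 41.095189
T(1,1) = 46.172946 + (46.172946 − 60.925024)/3 = 41.255587
T(2,1) = 42.131118 + (42.131118 − 46.172946)/3 = 40.783842
T(3,1) = 41.095189 + (41.095189 − 42.131118)/3 = 40.749879
T(2,2) = 40.783842 + (40.783842 − 41.255587)/15 = 40.752392
T(3,2) = 40.749879 + (40.749879 − 40.783842)/15 = 40.747615
T(3,3) = 40.747615 + (40.747615 − 40.752392)/63 = 40.747539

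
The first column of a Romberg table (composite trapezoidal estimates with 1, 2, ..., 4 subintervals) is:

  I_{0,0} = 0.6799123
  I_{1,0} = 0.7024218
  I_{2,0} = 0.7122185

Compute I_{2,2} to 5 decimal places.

I_{1,1} = 0.7024218 + (0.7024218 − 0.6799123)/3 = 0.7099250
I_{2,1} = 0.7122185 + (0.7122185 − 0.7024218)/3 = 0.7154841
I_{2,2} = (16·0.7154841 − 0.7099250) / 15 = 0.7158547
(Column j=1 coincides with Simpson's rule on the same nodes.)

0.71585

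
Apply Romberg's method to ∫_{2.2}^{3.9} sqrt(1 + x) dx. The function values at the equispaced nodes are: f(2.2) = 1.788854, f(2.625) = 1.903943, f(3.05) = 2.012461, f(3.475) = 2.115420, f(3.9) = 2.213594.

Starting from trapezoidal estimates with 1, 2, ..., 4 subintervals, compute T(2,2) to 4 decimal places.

T(0,0) (trapezoid, 1 panel, h=1.7000): 3.402081
T(1,0) (trapezoid, 2 panels, h=0.8500): 3.411632
T(2,0) (trapezoid, 4 panels, h=0.4250): 3.414045
T(1,1) = 3.411632 + (3.411632 − 3.402081)/3 = 3.414816
T(2,1) = 3.414045 + (3.414045 − 3.411632)/3 = 3.414849
T(2,2) = 3.414849 + (3.414849 − 3.414816)/15 = 3.414851

3.4149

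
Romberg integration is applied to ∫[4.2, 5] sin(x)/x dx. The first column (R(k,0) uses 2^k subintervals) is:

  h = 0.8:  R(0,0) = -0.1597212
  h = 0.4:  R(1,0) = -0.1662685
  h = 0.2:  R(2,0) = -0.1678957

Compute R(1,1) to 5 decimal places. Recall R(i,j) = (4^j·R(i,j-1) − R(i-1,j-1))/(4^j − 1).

R(1,1) = -0.1662685 + (-0.1662685 − (-0.1597212))/3 = -0.1684509

-0.16845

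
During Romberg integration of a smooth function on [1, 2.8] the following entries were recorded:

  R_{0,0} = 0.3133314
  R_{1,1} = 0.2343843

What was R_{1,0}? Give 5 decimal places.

From R_{1,1} = (4·R_{1,0} − R_{0,0})/3, solve for R_{1,0}:
4·R_{1,0} = 3·0.2343843 + 0.3133314 = 1.0164843
R_{1,0} = 0.2541211

0.25412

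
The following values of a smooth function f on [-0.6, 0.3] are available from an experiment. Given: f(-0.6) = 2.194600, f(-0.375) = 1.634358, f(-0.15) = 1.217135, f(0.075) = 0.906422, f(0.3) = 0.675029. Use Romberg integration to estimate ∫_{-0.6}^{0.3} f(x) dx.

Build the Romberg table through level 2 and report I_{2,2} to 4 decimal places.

1.1600

I_{0,0} (trapezoid, 1 panel, h=0.9000): 1.291333
I_{1,0} (trapezoid, 2 panels, h=0.4500): 1.193377
I_{2,0} (trapezoid, 4 panels, h=0.2250): 1.168364
I_{1,1} = 1.193377 + (1.193377 − 1.291333)/3 = 1.160725
I_{2,1} = 1.168364 + (1.168364 − 1.193377)/3 = 1.160026
I_{2,2} = 1.160026 + (1.160026 − 1.160725)/15 = 1.159979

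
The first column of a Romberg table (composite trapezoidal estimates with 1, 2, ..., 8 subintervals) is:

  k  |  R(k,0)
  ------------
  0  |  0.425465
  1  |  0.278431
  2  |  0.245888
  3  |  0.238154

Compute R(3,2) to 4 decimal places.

Richardson extrapolation on the trapezoidal column (denominator 4−1=3):
R(2,1) = (4·0.245888 − 0.278431) / 3 = 0.235040
R(3,1) = (4·0.238154 − 0.245888) / 3 = 0.235576
R(3,2) = 0.235576 + (0.235576 − 0.235040)/15 = 0.235612

0.2356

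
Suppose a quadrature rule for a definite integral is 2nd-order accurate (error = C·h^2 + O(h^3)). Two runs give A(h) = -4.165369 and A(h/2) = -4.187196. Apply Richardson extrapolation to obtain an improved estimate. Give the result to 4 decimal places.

-4.1945

Extrapolated value = (4·A(h/2) − A(h)) / (4 − 1)
= (4·(-4.187196) − (-4.165369)) / 3
= -12.583415 / 3 = -4.194472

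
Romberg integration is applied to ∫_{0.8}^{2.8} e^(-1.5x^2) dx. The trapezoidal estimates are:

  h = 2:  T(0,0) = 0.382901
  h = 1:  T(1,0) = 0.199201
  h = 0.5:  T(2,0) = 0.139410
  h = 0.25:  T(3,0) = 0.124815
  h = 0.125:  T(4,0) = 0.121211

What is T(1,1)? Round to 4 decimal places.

0.1380

Richardson extrapolation on the trapezoidal column (denominator 4−1=3):
T(1,1) = 0.199201 + (0.199201 − 0.382901)/3 = 0.137968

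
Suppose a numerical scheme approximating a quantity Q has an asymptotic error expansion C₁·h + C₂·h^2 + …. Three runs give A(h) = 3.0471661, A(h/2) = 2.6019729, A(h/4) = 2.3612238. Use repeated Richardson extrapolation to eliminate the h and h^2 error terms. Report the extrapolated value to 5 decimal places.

First eliminate the h term (factor 2^1 = 2):
  B₁ = (2·2.6019729 − 3.0471661)/1 = 2.1567797
  B₂ = (2·2.3612238 − 2.6019729)/1 = 2.1204747
Then eliminate the h^2 term (factor 2^2 = 4):
  (4·2.1204747 − 2.1567797)/3 = 2.1083730

2.10837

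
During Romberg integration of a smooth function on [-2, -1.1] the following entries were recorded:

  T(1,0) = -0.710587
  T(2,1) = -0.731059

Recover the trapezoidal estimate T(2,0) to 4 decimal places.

From T(2,1) = (4·T(2,0) − T(1,0))/3, solve for T(2,0):
4·T(2,0) = 3·(-0.731059) + (-0.710587) = -2.903764
T(2,0) = -0.725941

-0.7259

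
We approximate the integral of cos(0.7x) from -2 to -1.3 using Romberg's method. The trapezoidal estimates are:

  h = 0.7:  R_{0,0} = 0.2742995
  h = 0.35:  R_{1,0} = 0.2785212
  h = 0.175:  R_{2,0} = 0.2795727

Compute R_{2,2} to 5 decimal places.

0.27992

R_{1,1} = 0.2785212 + (0.2785212 − 0.2742995)/3 = 0.2799284
R_{2,1} = (4·0.2795727 − 0.2785212) / 3 = 0.2799232
R_{2,2} = (16·0.2799232 − 0.2799284) / 15 = 0.2799229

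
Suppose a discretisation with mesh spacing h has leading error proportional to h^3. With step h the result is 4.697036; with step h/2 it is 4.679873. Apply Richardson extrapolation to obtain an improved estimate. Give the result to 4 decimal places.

Extrapolated value = (8·A(h/2) − A(h)) / (8 − 1)
= (8·4.679873 − 4.697036) / 7
= 32.741948 / 7 = 4.677421

4.6774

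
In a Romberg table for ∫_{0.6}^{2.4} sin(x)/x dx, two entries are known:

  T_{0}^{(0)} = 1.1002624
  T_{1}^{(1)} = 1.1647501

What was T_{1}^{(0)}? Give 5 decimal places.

1.14863

From T_{1}^{(1)} = (4·T_{1}^{(0)} − T_{0}^{(0)})/3, solve for T_{1}^{(0)}:
4·T_{1}^{(0)} = 3·1.1647501 + 1.1002624 = 4.5945127
T_{1}^{(0)} = 1.1486282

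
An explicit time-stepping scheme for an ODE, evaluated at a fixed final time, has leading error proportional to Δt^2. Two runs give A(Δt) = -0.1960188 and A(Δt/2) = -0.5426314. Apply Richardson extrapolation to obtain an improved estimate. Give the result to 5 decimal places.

Extrapolated value = (4·A(Δt/2) − A(Δt)) / (4 − 1)
= (4·(-0.5426314) − (-0.1960188)) / 3
= -1.9745068 / 3 = -0.6581689

-0.65817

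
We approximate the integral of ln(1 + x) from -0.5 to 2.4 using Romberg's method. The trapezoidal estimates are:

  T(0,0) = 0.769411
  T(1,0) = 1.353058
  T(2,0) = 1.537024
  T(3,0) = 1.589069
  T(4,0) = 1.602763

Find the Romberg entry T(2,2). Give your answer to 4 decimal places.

Richardson extrapolation on the trapezoidal column (denominator 4−1=3):
T(1,1) = (4·1.353058 − 0.769411) / 3 = 1.547607
T(2,1) = 1.537024 + (1.537024 − 1.353058)/3 = 1.598346
T(2,2) = 1.598346 + (1.598346 − 1.547607)/15 = 1.601729
(Column j=1 coincides with Simpson's rule on the same nodes.)

1.6017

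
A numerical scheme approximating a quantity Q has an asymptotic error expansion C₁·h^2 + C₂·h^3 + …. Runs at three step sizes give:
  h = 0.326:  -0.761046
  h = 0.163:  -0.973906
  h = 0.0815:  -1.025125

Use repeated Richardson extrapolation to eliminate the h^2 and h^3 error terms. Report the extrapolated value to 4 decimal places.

First eliminate the h^2 term (factor 2^2 = 4):
  B₁ = (4·(-0.973906) − (-0.761046))/3 = -1.044859
  B₂ = (4·(-1.025125) − (-0.973906))/3 = -1.042198
Then eliminate the h^3 term (factor 2^3 = 8):
  (8·(-1.042198) − (-1.044859))/7 = -1.041818

-1.0418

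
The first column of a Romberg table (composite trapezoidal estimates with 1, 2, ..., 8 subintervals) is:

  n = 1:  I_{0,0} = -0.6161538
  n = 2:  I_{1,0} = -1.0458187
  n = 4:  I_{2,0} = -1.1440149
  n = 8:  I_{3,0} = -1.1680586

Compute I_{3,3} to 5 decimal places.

-1.17603

Richardson extrapolation on the trapezoidal column (denominator 4−1=3):
I_{1,1} = (4·(-1.0458187) − (-0.6161538)) / 3 = -1.1890403
I_{2,1} = -1.1440149 + (-1.1440149 − (-1.0458187))/3 = -1.1767470
I_{3,1} = (4·(-1.1680586) − (-1.1440149)) / 3 = -1.1760732
I_{2,2} = (16·(-1.1767470) − (-1.1890403)) / 15 = -1.1759274
I_{3,2} = (16·(-1.1760732) − (-1.1767470)) / 15 = -1.1760283
I_{3,3} = (64·(-1.1760283) − (-1.1759274)) / 63 = -1.1760299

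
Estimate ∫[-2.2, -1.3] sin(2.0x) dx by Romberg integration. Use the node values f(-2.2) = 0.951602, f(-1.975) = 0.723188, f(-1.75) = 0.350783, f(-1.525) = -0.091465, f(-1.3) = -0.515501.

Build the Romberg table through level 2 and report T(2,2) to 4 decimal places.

0.2748

T(0,0) (trapezoid, 1 panel, h=0.9000): 0.196245
T(1,0) (trapezoid, 2 panels, h=0.4500): 0.255975
T(2,0) (trapezoid, 4 panels, h=0.2250): 0.270125
T(1,1) = 0.255975 + (0.255975 − 0.196245)/3 = 0.275885
T(2,1) = 0.270125 + (0.270125 − 0.255975)/3 = 0.274842
T(2,2) = 0.274842 + (0.274842 − 0.275885)/15 = 0.274772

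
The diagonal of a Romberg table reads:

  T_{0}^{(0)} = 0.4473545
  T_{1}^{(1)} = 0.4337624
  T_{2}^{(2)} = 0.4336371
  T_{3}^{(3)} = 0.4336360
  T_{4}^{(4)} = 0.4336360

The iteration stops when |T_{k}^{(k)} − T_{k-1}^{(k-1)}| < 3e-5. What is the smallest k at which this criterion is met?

k = 3

|T_{1}^{(1)} − T_{0}^{(0)}| = 0.0135921 ≥ 3e-5
|T_{2}^{(2)} − T_{1}^{(1)}| = 0.0001253 ≥ 3e-5
|T_{3}^{(3)} − T_{2}^{(2)}| = 0.0000011 < 3e-5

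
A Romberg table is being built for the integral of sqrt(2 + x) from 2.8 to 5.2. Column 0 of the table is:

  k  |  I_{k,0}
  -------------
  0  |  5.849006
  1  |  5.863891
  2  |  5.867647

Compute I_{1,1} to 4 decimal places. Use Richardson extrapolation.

I_{1,1} = 5.863891 + (5.863891 − 5.849006)/3 = 5.868853
(Column j=1 coincides with Simpson's rule on the same nodes.)

5.8689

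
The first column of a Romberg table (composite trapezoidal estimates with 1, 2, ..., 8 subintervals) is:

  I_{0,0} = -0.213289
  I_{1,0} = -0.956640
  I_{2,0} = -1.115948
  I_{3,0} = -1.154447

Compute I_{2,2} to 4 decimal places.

Richardson extrapolation on the trapezoidal column (denominator 4−1=3):
I_{1,1} = (4·(-0.956640) − (-0.213289)) / 3 = -1.204424
I_{2,1} = -1.115948 + (-1.115948 − (-0.956640))/3 = -1.169051
I_{2,2} = -1.169051 + (-1.169051 − (-1.204424))/15 = -1.166693
(Column j=1 coincides with Simpson's rule on the same nodes.)

-1.1667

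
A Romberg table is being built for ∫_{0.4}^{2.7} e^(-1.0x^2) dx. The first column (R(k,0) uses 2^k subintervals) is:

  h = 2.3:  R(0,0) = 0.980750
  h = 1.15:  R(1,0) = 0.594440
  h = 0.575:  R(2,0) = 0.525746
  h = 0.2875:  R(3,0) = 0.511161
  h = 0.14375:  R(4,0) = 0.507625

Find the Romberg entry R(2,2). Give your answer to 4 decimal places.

0.5053

Richardson extrapolation on the trapezoidal column (denominator 4−1=3):
R(1,1) = (4·0.594440 − 0.980750) / 3 = 0.465670
R(2,1) = (4·0.525746 − 0.594440) / 3 = 0.502848
R(2,2) = (16·0.502848 − 0.465670) / 15 = 0.505327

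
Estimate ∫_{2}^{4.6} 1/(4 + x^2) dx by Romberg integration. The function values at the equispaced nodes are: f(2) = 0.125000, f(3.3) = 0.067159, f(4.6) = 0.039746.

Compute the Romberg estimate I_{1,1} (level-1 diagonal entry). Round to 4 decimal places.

0.1878

I_{0,0} (trapezoid, 1 panel, h=2.6000): 0.214170
I_{1,0} (trapezoid, 2 panels, h=1.3000): 0.194392
I_{1,1} = 0.194392 + (0.194392 − 0.214170)/3 = 0.187799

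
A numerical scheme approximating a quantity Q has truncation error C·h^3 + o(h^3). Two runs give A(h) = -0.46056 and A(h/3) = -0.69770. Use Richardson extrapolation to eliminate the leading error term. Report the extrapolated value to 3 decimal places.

The leading error scales as h^3; refining by a factor of 3 reduces it by 3^3 = 27.
Extrapolated value = (27·A(h/3) − A(h)) / (27 − 1)
= (27·(-0.69770) − (-0.46056)) / 26
= -18.37734 / 26 = -0.70682

-0.707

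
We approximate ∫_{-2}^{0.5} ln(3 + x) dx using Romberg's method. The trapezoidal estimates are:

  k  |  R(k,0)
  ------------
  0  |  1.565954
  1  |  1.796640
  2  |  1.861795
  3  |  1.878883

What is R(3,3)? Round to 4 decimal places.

Richardson extrapolation on the trapezoidal column (denominator 4−1=3):
R(1,1) = (4·1.796640 − 1.565954) / 3 = 1.873535
R(2,1) = 1.861795 + (1.861795 − 1.796640)/3 = 1.883513
R(3,1) = (4·1.878883 − 1.861795) / 3 = 1.884579
R(2,2) = 1.883513 + (1.883513 − 1.873535)/15 = 1.884178
R(3,2) = 1.884579 + (1.884579 − 1.883513)/15 = 1.884650
R(3,3) = 1.884650 + (1.884650 − 1.884178)/63 = 1.884657

1.8847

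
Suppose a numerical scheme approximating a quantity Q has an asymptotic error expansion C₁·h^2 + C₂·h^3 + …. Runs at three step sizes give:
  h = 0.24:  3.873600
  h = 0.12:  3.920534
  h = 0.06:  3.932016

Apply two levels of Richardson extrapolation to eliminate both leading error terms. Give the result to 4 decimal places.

3.9358

First eliminate the h^2 term (factor 2^2 = 4):
  B₁ = (4·3.920534 − 3.873600)/3 = 3.936179
  B₂ = (4·3.932016 − 3.920534)/3 = 3.935843
Then eliminate the h^3 term (factor 2^3 = 8):
  (8·3.935843 − 3.936179)/7 = 3.935795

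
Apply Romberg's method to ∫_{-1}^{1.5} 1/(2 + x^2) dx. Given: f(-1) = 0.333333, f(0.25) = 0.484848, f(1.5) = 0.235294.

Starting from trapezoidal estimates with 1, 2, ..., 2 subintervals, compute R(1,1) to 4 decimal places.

1.0450

R(0,0) (trapezoid, 1 panel, h=2.5000): 0.710784
R(1,0) (trapezoid, 2 panels, h=1.2500): 0.961452
R(1,1) = 0.961452 + (0.961452 − 0.710784)/3 = 1.045008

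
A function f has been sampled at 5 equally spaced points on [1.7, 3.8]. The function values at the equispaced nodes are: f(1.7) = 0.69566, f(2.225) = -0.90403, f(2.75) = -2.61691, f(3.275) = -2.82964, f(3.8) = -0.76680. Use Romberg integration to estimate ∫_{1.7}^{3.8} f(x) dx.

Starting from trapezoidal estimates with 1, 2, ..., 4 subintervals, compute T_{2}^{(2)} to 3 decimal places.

T_{0}^{(0)} (trapezoid, 1 panel, h=2.1000): -0.07470
T_{1}^{(0)} (trapezoid, 2 panels, h=1.0500): -2.78510
T_{2}^{(0)} (trapezoid, 4 panels, h=0.5250): -3.35273
T_{1}^{(1)} = -2.78510 + (-2.78510 − (-0.07470))/3 = -3.68857
T_{2}^{(1)} = -3.35273 + (-3.35273 − (-2.78510))/3 = -3.54194
T_{2}^{(2)} = -3.54194 + (-3.54194 − (-3.68857))/15 = -3.53216

-3.532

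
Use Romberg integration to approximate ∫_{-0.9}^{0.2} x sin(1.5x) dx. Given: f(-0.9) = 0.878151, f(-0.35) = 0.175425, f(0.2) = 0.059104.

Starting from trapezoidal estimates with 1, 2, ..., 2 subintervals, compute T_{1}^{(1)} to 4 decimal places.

0.3005

T_{0}^{(0)} (trapezoid, 1 panel, h=1.1000): 0.515490
T_{1}^{(0)} (trapezoid, 2 panels, h=0.5500): 0.354229
T_{1}^{(1)} = 0.354229 + (0.354229 − 0.515490)/3 = 0.300475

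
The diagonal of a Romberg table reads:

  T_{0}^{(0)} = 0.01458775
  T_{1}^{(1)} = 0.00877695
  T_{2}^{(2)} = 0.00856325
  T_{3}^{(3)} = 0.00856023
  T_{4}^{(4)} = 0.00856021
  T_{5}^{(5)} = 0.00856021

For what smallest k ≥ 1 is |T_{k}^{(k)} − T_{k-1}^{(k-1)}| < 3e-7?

|T_{1}^{(1)} − T_{0}^{(0)}| = 0.00581080 ≥ 3e-7
|T_{2}^{(2)} − T_{1}^{(1)}| = 0.00021370 ≥ 3e-7
|T_{3}^{(3)} − T_{2}^{(2)}| = 0.00000302 ≥ 3e-7
|T_{4}^{(4)} − T_{3}^{(3)}| = 0.00000002 < 3e-7

k = 4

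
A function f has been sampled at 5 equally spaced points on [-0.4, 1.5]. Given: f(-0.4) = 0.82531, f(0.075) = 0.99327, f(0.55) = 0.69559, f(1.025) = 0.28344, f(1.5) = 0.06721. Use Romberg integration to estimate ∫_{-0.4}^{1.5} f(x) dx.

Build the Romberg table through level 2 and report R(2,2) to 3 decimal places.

R(0,0) (trapezoid, 1 panel, h=1.9000): 0.84789
R(1,0) (trapezoid, 2 panels, h=0.9500): 1.08476
R(2,0) (trapezoid, 4 panels, h=0.4750): 1.14882
R(1,1) = 1.08476 + (1.08476 − 0.84789)/3 = 1.16372
R(2,1) = 1.14882 + (1.14882 − 1.08476)/3 = 1.17017
R(2,2) = 1.17017 + (1.17017 − 1.16372)/15 = 1.17060

1.171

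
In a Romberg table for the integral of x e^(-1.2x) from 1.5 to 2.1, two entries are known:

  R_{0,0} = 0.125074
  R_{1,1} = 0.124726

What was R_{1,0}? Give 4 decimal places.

From R_{1,1} = (4·R_{1,0} − R_{0,0})/3, solve for R_{1,0}:
4·R_{1,0} = 3·0.124726 + 0.125074 = 0.499252
R_{1,0} = 0.124813

0.1248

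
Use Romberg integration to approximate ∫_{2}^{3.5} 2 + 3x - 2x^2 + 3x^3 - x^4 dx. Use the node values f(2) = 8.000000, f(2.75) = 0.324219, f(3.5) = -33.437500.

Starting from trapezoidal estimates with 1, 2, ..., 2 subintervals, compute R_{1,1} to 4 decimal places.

R_{0,0} (trapezoid, 1 panel, h=1.5000): -19.078125
R_{1,0} (trapezoid, 2 panels, h=0.7500): -9.295898
R_{1,1} = -9.295898 + (-9.295898 − (-19.078125))/3 = -6.035156

-6.0352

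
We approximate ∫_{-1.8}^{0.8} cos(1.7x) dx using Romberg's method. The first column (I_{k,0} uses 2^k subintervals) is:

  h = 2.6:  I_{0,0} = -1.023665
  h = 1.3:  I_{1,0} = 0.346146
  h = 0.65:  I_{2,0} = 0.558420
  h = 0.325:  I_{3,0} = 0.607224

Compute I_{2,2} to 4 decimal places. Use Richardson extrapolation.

I_{1,1} = (4·0.346146 − (-1.023665)) / 3 = 0.802750
I_{2,1} = 0.558420 + (0.558420 − 0.346146)/3 = 0.629178
I_{2,2} = 0.629178 + (0.629178 − 0.802750)/15 = 0.617607
(Column j=1 coincides with Simpson's rule on the same nodes.)

0.6176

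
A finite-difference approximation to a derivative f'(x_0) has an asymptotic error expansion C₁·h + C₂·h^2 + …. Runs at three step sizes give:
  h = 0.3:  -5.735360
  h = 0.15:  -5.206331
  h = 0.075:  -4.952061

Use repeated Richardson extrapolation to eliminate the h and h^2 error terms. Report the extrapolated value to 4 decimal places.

-4.7046

First eliminate the h term (factor 2^1 = 2):
  B₁ = (2·(-5.206331) − (-5.735360))/1 = -4.677302
  B₂ = (2·(-4.952061) − (-5.206331))/1 = -4.697791
Then eliminate the h^2 term (factor 2^2 = 4):
  (4·(-4.697791) − (-4.677302))/3 = -4.704621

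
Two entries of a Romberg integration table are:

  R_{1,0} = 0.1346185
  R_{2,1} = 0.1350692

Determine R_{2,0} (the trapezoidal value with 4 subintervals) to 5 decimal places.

0.13496

From R_{2,1} = (4·R_{2,0} − R_{1,0})/3, solve for R_{2,0}:
4·R_{2,0} = 3·0.1350692 + 0.1346185 = 0.5398261
R_{2,0} = 0.1349565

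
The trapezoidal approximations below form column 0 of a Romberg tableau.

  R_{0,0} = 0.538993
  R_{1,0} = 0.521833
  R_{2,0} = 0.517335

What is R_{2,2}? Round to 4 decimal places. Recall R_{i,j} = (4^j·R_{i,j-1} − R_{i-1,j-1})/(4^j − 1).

0.5158

R_{1,1} = (4·0.521833 − 0.538993) / 3 = 0.516113
R_{2,1} = (4·0.517335 − 0.521833) / 3 = 0.515836
R_{2,2} = 0.515836 + (0.515836 − 0.516113)/15 = 0.515818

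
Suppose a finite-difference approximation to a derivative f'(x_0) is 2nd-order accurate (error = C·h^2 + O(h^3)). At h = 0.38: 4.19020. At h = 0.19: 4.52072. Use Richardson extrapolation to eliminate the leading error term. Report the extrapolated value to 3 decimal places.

4.631

Extrapolated value = (4·A(h/2) − A(h)) / (4 − 1)
= (4·4.52072 − 4.19020) / 3
= 13.89268 / 3 = 4.63089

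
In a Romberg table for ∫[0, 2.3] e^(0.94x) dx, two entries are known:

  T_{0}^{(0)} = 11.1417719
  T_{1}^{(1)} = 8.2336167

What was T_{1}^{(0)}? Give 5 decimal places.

From T_{1}^{(1)} = (4·T_{1}^{(0)} − T_{0}^{(0)})/3, solve for T_{1}^{(0)}:
4·T_{1}^{(0)} = 3·8.2336167 + 11.1417719 = 35.8426220
T_{1}^{(0)} = 8.9606555

8.96066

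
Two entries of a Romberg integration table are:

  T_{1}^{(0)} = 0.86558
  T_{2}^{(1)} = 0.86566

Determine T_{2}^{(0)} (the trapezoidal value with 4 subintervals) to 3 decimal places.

0.866

From T_{2}^{(1)} = (4·T_{2}^{(0)} − T_{1}^{(0)})/3, solve for T_{2}^{(0)}:
4·T_{2}^{(0)} = 3·0.86566 + 0.86558 = 3.46256
T_{2}^{(0)} = 0.86564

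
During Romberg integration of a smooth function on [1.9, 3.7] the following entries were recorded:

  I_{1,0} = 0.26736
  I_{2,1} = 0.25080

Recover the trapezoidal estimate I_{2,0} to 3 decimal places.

0.255

From I_{2,1} = (4·I_{2,0} − I_{1,0})/3, solve for I_{2,0}:
4·I_{2,0} = 3·0.25080 + 0.26736 = 1.01976
I_{2,0} = 0.25494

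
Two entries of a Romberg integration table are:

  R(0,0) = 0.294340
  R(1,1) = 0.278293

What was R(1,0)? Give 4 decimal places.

From R(1,1) = (4·R(1,0) − R(0,0))/3, solve for R(1,0):
4·R(1,0) = 3·0.278293 + 0.294340 = 1.129219
R(1,0) = 0.282305

0.2823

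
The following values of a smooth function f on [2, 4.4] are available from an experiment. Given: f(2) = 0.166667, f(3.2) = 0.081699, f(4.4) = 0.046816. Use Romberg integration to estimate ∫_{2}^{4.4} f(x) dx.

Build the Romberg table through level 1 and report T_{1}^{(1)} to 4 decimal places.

0.2161

T_{0}^{(0)} (trapezoid, 1 panel, h=2.4000): 0.256180
T_{1}^{(0)} (trapezoid, 2 panels, h=1.2000): 0.226129
T_{1}^{(1)} = 0.226129 + (0.226129 − 0.256180)/3 = 0.216112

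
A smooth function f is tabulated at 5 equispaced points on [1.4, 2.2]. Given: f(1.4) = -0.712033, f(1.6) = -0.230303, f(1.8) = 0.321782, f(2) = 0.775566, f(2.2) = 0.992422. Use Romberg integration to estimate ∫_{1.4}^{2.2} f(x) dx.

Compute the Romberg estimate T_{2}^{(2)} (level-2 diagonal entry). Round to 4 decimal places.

0.2069

T_{0}^{(0)} (trapezoid, 1 panel, h=0.8000): 0.112156
T_{1}^{(0)} (trapezoid, 2 panels, h=0.4000): 0.184791
T_{2}^{(0)} (trapezoid, 4 panels, h=0.2000): 0.201448
T_{1}^{(1)} = 0.184791 + (0.184791 − 0.112156)/3 = 0.209003
T_{2}^{(1)} = 0.201448 + (0.201448 − 0.184791)/3 = 0.207000
T_{2}^{(2)} = 0.207000 + (0.207000 − 0.209003)/15 = 0.206866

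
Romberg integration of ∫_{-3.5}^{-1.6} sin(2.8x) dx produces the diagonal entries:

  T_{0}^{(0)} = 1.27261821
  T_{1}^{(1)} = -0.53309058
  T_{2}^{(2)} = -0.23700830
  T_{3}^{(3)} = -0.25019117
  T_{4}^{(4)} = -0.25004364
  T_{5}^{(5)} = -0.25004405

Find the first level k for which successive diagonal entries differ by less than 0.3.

|T_{1}^{(1)} − T_{0}^{(0)}| = 1.80570879 ≥ 0.3
|T_{2}^{(2)} − T_{1}^{(1)}| = 0.29608228 < 0.3

k = 2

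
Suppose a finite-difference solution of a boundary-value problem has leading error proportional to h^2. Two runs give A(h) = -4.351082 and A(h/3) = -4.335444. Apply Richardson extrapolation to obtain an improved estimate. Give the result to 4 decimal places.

The leading error scales as h^2; refining by a factor of 3 reduces it by 3^2 = 9.
Extrapolated value = (9·A(h/3) − A(h)) / (9 − 1)
= (9·(-4.335444) − (-4.351082)) / 8
= -34.667914 / 8 = -4.333489

-4.3335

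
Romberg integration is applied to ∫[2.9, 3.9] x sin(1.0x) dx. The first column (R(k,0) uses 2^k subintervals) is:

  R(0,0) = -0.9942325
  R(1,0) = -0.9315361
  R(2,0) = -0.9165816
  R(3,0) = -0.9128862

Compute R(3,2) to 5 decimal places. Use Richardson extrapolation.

-0.91166

R(2,1) = (4·(-0.9165816) − (-0.9315361)) / 3 = -0.9115968
R(3,1) = -0.9128862 + (-0.9128862 − (-0.9165816))/3 = -0.9116544
R(3,2) = -0.9116544 + (-0.9116544 − (-0.9115968))/15 = -0.9116582
(Column j=1 coincides with Simpson's rule on the same nodes.)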